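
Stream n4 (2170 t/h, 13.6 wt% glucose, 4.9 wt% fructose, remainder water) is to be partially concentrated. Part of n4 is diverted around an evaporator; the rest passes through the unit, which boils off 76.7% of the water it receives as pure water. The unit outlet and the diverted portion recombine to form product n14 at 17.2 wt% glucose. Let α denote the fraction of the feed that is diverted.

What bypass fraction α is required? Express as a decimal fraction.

All 2170×0.136 = 295.12 t/h of glucose reaches n14, so n14 = 295.12/0.172 = 1715.8 t/h and vapour = 454.19 t/h.
The evaporator receives (1−α)·2170 of feed at 0.815 water and removes 0.767 of that water:
0.767×0.815×(1−α)×2170 = 454.19
(1−α) = 454.19/1356.5 = 0.3348;  α = 0.6652.

0.665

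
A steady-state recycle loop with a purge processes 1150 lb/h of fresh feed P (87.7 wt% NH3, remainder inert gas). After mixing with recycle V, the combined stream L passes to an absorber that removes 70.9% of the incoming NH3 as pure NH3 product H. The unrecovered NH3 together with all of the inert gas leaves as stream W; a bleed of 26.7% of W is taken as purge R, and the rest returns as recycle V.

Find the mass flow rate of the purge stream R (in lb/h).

241.1 lb/h

inert gas enters only via P and leaves only via the purge: 1150×0.123 = 0.267×(inert gas in W), and the absorber passes all inert gas, so inert gas in L = inert gas in W = 529.78 lb/h.
NH3 in L: m_A = 1150×0.877 + (1−0.267)·(1−0.709)·m_A, so m_A = 1008.5/0.7867 = 1282 lb/h.
W = (1−0.709)×1282 + 529.78 = 902.84 lb/h.
Purge R = 0.267×902.84 = 241.06 lb/h.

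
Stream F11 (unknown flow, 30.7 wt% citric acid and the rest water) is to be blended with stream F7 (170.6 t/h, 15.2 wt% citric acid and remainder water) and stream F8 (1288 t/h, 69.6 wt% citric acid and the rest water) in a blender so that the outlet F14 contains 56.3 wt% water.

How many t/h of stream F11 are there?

Let F11 be the unknown flow. Total out = 1458.6 + F11.
water balance: 536.22 + 0.693·F11 = 0.563·(1458.6 + F11)
(0.693 − 0.563)·F11 = 0.563×1458.6 − 536.22 = 284.97
F11 = 284.97 / 0.130 = 2192.1 t/h

2192 t/h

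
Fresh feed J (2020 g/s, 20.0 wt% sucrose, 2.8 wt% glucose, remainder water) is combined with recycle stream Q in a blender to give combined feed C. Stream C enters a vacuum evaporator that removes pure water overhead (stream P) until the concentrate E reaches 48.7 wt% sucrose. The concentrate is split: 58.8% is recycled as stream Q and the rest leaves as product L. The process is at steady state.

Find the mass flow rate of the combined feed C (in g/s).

3204 g/s

Overall sucrose balance (none leaves overhead): sucrose in fresh feed = sucrose in product, i.e. 2020×0.200 = (1−0.588)·E·0.487.
E = 404/(0.487×0.412) = 2013.5 g/s.
Recycle Q = 0.588×2013.5 = 1183.9 g/s.
Combined feed C = 2020 + 1183.9 = 3203.9 g/s.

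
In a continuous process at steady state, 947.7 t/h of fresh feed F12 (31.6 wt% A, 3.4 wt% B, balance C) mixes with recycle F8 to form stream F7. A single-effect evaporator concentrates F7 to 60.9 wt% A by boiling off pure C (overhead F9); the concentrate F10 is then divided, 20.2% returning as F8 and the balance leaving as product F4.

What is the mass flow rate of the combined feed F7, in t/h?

Overall A balance (none leaves overhead): A in fresh feed = A in product, i.e. 947.7×0.316 = (1−0.202)·F10·0.609.
F10 = 299.47/(0.609×0.798) = 616.22 t/h.
Recycle F8 = 0.202×616.22 = 124.48 t/h.
Combined feed F7 = 947.7 + 124.48 = 1072.2 t/h.

1072 t/h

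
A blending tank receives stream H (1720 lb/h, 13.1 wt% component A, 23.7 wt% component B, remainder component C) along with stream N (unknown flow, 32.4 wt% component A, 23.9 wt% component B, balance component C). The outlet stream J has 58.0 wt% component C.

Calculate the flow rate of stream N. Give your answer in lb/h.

625.5 lb/h

Let N be the unknown flow. Total out = 1720 + N.
component C balance: 1087 + 0.437·N = 0.580·(1720 + N)
(0.437 − 0.580)·N = 0.580×1720 − 1087 = -89.44
N = -89.44 / -0.143 = 625.45 lb/h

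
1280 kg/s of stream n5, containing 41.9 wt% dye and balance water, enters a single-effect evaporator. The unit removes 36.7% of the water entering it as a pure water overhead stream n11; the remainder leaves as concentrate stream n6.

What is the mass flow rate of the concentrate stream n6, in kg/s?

water entering = 1280×0.581 = 743.68 kg/s; overhead removed = 0.367×743.68 = 272.93 kg/s.
Concentrate = 1280 − 272.93 = 1007.1 kg/s.

1007 kg/s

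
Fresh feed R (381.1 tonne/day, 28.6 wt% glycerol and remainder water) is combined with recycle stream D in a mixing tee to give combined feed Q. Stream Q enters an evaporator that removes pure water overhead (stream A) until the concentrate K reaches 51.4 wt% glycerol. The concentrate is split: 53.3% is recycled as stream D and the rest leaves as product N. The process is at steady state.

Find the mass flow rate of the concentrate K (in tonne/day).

Overall glycerol balance (none leaves overhead): glycerol in fresh feed = glycerol in product, i.e. 381.1×0.286 = (1−0.533)·K·0.514.
K = 108.99/(0.514×0.467) = 454.07 tonne/day.

454.1 tonne/day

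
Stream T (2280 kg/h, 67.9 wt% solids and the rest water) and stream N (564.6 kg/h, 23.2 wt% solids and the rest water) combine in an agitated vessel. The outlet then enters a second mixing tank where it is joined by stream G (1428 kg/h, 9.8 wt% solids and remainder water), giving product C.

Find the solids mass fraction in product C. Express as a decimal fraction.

Overall, product flow = 4272.6 kg/h.
solids in = 2280×0.679 + 564.6×0.232 + 1428×0.098 = 1819.1 kg/h.
solids fraction in C = 0.4257.

0.4257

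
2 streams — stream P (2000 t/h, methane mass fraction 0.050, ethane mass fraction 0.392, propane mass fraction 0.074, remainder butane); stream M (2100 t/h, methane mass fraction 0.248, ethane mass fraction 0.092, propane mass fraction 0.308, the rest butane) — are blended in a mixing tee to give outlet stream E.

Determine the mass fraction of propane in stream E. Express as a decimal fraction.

0.194

Total flow out = 2000 + 2100 = 4100 t/h.
propane in = 2000×0.074 + 2100×0.308 = 794.8 t/h.
propane mass fraction in E = 794.8/4100 = 0.194.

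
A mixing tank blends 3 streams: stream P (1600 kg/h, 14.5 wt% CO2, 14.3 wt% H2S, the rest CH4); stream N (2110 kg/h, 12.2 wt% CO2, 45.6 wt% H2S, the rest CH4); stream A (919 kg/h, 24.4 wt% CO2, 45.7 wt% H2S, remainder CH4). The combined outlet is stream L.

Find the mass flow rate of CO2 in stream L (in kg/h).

CO2 out = CO2 in = 1600×0.145 + 2110×0.122 + 919×0.244 = 713.66 kg/h.

713.7 kg/h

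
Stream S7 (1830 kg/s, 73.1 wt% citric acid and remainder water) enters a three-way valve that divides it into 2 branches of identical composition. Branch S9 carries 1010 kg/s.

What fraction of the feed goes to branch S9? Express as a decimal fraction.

0.552

Fraction to S9 = 1010/1830 = 0.5519.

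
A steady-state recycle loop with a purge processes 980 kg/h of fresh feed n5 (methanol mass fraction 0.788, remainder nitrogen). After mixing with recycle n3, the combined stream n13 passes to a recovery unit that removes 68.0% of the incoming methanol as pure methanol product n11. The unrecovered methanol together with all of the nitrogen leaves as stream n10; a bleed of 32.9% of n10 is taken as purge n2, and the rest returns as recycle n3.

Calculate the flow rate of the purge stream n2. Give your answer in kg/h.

nitrogen enters only via n5 and leaves only via the purge: 980×0.212 = 0.329×(nitrogen in n10), and the recovery unit passes all nitrogen, so nitrogen in n13 = nitrogen in n10 = 631.49 kg/h.
methanol in n13: m_A = 980×0.788 + (1−0.329)·(1−0.680)·m_A, so m_A = 772.24/0.7853 = 983.39 kg/h.
n10 = (1−0.680)×983.39 + 631.49 = 946.18 kg/h.
Purge n2 = 0.329×946.18 = 311.29 kg/h.

311.3 kg/h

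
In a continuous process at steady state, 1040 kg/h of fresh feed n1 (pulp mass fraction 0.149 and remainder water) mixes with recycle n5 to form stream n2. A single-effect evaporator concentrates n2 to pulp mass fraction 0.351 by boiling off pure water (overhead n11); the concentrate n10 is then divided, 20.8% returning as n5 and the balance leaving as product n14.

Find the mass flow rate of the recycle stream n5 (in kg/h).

115.9 kg/h

Overall pulp balance (none leaves overhead): pulp in fresh feed = pulp in product, i.e. 1040×0.149 = (1−0.208)·n10·0.351.
n10 = 154.96/(0.351×0.792) = 557.43 kg/h.
Recycle n5 = 0.208×557.43 = 115.94 kg/h.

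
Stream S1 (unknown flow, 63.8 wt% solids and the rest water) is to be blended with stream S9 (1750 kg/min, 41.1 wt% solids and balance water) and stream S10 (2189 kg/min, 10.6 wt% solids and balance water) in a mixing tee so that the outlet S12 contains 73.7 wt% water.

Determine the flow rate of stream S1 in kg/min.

225.8 kg/min

Let S1 be the unknown flow. Total out = 3939 + S1.
water balance: 2987.7 + 0.362·S1 = 0.737·(3939 + S1)
(0.362 − 0.737)·S1 = 0.737×3939 − 2987.7 = -84.673
S1 = -84.673 / -0.375 = 225.79 kg/min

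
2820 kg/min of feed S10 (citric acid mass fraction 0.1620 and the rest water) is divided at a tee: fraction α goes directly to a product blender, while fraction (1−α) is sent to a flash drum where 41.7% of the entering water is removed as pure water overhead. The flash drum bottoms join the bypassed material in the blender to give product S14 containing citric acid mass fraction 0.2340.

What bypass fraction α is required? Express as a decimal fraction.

0.119

All 2820×0.162 = 456.84 kg/min of citric acid reaches S14, so S14 = 456.84/0.234 = 1952.3 kg/min and vapour = 867.69 kg/min.
The evaporator receives (1−α)·2820 of feed at 0.838 water and removes 0.417 of that water:
0.417×0.838×(1−α)×2820 = 867.69
(1−α) = 867.69/985.44 = 0.8805;  α = 0.1195.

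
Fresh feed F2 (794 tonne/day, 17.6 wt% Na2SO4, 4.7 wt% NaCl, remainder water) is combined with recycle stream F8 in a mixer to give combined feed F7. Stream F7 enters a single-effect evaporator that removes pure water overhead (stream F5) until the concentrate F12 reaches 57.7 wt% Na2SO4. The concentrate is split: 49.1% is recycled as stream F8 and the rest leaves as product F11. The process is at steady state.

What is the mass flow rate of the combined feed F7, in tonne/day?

Overall Na2SO4 balance (none leaves overhead): Na2SO4 in fresh feed = Na2SO4 in product, i.e. 794×0.176 = (1−0.491)·F12·0.577.
F12 = 139.74/(0.577×0.509) = 475.82 tonne/day.
Recycle F8 = 0.491×475.82 = 233.63 tonne/day.
Combined feed F7 = 794 + 233.63 = 1027.6 tonne/day.

1028 tonne/day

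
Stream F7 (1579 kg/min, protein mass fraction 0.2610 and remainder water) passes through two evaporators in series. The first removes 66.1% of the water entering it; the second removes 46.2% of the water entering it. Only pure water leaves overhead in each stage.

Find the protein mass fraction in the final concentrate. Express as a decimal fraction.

water in feed = 1579×0.739 = 1166.9 kg/min.
After stage 1: water left = (1−0.661)×1166.9 = 395.57; stream total = 807.69 kg/min.
After stage 2: water left = (1−0.462)×395.57 = 212.82; final concentrate = 624.94 kg/min.
protein fraction = 412.12/624.94 = 0.6595.

0.6595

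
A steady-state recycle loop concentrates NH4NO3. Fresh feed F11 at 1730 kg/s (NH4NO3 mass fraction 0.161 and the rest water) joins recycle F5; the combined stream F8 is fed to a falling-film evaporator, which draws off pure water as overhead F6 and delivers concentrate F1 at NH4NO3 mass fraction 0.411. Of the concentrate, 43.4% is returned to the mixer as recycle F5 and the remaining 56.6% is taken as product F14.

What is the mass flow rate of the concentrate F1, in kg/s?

1197 kg/s

Overall NH4NO3 balance (none leaves overhead): NH4NO3 in fresh feed = NH4NO3 in product, i.e. 1730×0.161 = (1−0.434)·F1·0.411.
F1 = 278.53/(0.411×0.566) = 1197.3 kg/s.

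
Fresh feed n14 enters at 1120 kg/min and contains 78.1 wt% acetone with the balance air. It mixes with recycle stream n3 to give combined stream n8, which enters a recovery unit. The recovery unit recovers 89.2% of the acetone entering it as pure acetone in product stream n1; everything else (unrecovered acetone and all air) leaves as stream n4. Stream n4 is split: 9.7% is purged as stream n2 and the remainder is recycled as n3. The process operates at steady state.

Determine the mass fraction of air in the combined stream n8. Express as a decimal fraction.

0.723

air enters only via n14 and leaves only via the purge: 1120×0.219 = 0.097×(air in n4), and the recovery unit passes all air, so air in n8 = air in n4 = 2528.7 kg/min.
acetone in n8: m_A = 1120×0.781 + (1−0.097)·(1−0.892)·m_A, so m_A = 874.72/0.9025 = 969.24 kg/min.
n8 = 969.24 + 2528.7 = 3497.9 kg/min.
air fraction in n8 = 2528.7/3497.9 = 0.723.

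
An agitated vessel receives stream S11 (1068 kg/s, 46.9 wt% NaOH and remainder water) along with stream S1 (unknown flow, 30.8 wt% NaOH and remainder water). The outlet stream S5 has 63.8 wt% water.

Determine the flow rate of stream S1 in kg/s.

Let S1 be the unknown flow. Total out = 1068 + S1.
water balance: 567.11 + 0.692·S1 = 0.638·(1068 + S1)
(0.692 − 0.638)·S1 = 0.638×1068 − 567.11 = 114.28
S1 = 114.28 / 0.054 = 2116.2 kg/s

2116 kg/s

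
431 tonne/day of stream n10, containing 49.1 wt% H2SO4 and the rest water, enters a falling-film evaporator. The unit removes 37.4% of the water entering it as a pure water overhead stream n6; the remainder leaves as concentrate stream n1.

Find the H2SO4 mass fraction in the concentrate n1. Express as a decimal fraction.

H2SO4 is not removed: 431×0.491 = 211.62 tonne/day of H2SO4 enters n1.
water entering = 431×0.509 = 219.38 tonne/day; overhead removed = 0.374×219.38 = 82.048 tonne/day.
Concentrate = 431 − 82.048 = 348.95 tonne/day.
Mass fraction = 211.62/348.95 = 0.606.

0.606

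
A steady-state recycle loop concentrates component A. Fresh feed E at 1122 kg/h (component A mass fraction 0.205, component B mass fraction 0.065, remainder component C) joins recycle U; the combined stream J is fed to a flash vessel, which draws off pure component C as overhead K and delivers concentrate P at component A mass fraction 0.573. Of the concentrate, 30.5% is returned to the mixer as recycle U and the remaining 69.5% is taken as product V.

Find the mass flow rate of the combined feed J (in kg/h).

1298 kg/h

Overall component A balance (none leaves overhead): component A in fresh feed = component A in product, i.e. 1122×0.205 = (1−0.305)·P·0.573.
P = 230.01/(0.573×0.695) = 577.57 kg/h.
Recycle U = 0.305×577.57 = 176.16 kg/h.
Combined feed J = 1122 + 176.16 = 1298.2 kg/h.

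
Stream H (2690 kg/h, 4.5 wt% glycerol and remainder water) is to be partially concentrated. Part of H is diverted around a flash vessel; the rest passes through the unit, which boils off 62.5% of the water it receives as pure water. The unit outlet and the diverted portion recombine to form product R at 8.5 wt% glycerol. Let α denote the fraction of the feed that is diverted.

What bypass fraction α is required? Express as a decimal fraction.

All 2690×0.045 = 121.05 kg/h of glycerol reaches R, so R = 121.05/0.085 = 1424.1 kg/h and vapour = 1265.9 kg/h.
The evaporator receives (1−α)·2690 of feed at 0.955 water and removes 0.625 of that water:
0.625×0.955×(1−α)×2690 = 1265.9
(1−α) = 1265.9/1605.6 = 0.7884;  α = 0.2116.

0.212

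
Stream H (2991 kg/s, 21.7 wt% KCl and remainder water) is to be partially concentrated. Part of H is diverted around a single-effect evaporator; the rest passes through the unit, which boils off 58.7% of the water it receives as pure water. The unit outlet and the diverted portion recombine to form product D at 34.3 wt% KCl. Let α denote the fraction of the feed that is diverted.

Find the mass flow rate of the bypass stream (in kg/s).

600.5 kg/s

All 2991×0.217 = 649.05 kg/s of KCl reaches D, so D = 649.05/0.343 = 1892.3 kg/s and vapour = 1098.7 kg/s.
The evaporator receives (1−α)·2991 of feed at 0.783 water and removes 0.587 of that water:
0.587×0.783×(1−α)×2991 = 1098.7
(1−α) = 1098.7/1374.7 = 0.7992;  α = 0.2008.
Bypass flow = 0.2008×2991 = 600.48 kg/s.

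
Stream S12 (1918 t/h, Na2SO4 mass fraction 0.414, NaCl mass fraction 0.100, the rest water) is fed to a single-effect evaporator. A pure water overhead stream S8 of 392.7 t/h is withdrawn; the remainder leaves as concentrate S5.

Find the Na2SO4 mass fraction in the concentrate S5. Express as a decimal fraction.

0.521

Na2SO4 is not removed: 1918×0.414 = 794.05 t/h of Na2SO4 enters S5.
Concentrate = 1918 − 392.7 = 1525.3 t/h.
Mass fraction = 794.05/1525.3 = 0.521.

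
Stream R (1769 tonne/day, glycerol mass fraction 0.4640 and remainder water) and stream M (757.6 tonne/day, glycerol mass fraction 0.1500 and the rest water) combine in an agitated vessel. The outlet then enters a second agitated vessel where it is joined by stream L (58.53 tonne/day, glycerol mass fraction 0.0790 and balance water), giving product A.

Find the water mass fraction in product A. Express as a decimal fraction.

Overall, product flow = 2585.1 tonne/day.
water in = 1769×0.536 + 757.6×0.850 + 58.53×0.921 = 1646.1 tonne/day.
water fraction in A = 0.6367.

0.6367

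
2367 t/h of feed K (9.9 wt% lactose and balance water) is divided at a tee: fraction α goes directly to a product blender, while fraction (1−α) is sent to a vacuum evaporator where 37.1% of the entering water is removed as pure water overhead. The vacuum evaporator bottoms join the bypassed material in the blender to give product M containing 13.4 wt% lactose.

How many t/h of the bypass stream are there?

517.5 t/h

All 2367×0.099 = 234.33 t/h of lactose reaches M, so M = 234.33/0.134 = 1748.8 t/h and vapour = 618.25 t/h.
The evaporator receives (1−α)·2367 of feed at 0.901 water and removes 0.371 of that water:
0.371×0.901×(1−α)×2367 = 618.25
(1−α) = 618.25/791.22 = 0.7814;  α = 0.2186.
Bypass flow = 0.2186×2367 = 517.46 t/h.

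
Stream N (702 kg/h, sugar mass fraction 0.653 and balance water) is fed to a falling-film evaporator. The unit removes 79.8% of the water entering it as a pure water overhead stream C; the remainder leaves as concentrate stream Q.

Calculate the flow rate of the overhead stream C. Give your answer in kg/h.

water entering = 702×0.347 = 243.59 kg/h; overhead removed = 0.798×243.59 = 194.39 kg/h.

194.4 kg/h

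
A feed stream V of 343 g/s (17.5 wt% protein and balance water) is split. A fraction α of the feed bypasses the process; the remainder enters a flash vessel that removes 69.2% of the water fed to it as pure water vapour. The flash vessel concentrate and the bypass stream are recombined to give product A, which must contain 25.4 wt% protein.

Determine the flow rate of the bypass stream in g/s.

All 343×0.175 = 60.025 g/s of protein reaches A, so A = 60.025/0.254 = 236.32 g/s and vapour = 106.68 g/s.
The evaporator receives (1−α)·343 of feed at 0.825 water and removes 0.692 of that water:
0.692×0.825×(1−α)×343 = 106.68
(1−α) = 106.68/195.82 = 0.5448;  α = 0.4552.
Bypass flow = 0.4552×343 = 156.14 g/s.

156.1 g/s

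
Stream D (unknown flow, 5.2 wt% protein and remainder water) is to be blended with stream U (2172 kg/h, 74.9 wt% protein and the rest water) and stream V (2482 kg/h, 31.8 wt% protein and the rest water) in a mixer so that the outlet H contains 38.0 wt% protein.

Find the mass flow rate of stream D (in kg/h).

Let D be the unknown flow. Total out = 4654 + D.
protein balance: 2416.1 + 0.052·D = 0.380·(4654 + D)
(0.052 − 0.380)·D = 0.380×4654 − 2416.1 = -647.58
D = -647.58 / -0.328 = 1974.3 kg/h

1974 kg/h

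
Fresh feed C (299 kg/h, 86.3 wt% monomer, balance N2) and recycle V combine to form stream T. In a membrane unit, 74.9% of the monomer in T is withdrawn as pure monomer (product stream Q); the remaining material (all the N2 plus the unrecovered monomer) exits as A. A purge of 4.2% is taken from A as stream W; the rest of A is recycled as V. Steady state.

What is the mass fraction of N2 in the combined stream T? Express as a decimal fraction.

0.7417

N2 enters only via C and leaves only via the purge: 299×0.137 = 0.042×(N2 in A), and the membrane unit passes all N2, so N2 in T = N2 in A = 975.31 kg/h.
monomer in T: m_A = 299×0.863 + (1−0.042)·(1−0.749)·m_A, so m_A = 258.04/0.7595 = 339.73 kg/h.
T = 339.73 + 975.31 = 1315 kg/h.
N2 fraction in T = 975.31/1315 = 0.7417.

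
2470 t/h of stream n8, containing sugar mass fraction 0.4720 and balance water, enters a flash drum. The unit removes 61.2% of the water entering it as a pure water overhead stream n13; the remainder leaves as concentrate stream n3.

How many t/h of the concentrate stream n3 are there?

water entering = 2470×0.528 = 1304.2 t/h; overhead removed = 0.612×1304.2 = 798.15 t/h.
Concentrate = 2470 − 798.15 = 1671.9 t/h.

1672 t/h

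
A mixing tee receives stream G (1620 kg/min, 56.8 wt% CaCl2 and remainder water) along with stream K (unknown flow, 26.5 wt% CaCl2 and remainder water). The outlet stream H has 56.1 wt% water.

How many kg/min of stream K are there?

1201 kg/min

Let K be the unknown flow. Total out = 1620 + K.
water balance: 699.84 + 0.735·K = 0.561·(1620 + K)
(0.735 − 0.561)·K = 0.561×1620 − 699.84 = 208.98
K = 208.98 / 0.174 = 1201 kg/min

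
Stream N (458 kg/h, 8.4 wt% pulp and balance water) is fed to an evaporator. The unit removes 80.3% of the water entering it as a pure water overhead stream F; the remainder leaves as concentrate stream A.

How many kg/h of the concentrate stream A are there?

121.1 kg/h

water entering = 458×0.916 = 419.53 kg/h; overhead removed = 0.803×419.53 = 336.88 kg/h.
Concentrate = 458 − 336.88 = 121.12 kg/h.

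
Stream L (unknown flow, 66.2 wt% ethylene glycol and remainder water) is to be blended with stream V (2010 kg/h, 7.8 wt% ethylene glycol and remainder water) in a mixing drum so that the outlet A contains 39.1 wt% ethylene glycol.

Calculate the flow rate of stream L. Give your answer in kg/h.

Let L be the unknown flow. Total out = 2010 + L.
ethylene glycol balance: 156.78 + 0.662·L = 0.391·(2010 + L)
(0.662 − 0.391)·L = 0.391×2010 − 156.78 = 629.13
L = 629.13 / 0.271 = 2321.5 kg/h

2322 kg/h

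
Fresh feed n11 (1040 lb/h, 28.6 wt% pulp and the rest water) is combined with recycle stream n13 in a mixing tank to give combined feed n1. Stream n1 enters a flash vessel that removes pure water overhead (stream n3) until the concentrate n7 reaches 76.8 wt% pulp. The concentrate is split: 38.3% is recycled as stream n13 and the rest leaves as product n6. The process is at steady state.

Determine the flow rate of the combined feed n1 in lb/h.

Overall pulp balance (none leaves overhead): pulp in fresh feed = pulp in product, i.e. 1040×0.286 = (1−0.383)·n7·0.768.
n7 = 297.44/(0.768×0.617) = 627.7 lb/h.
Recycle n13 = 0.383×627.7 = 240.41 lb/h.
Combined feed n1 = 1040 + 240.41 = 1280.4 lb/h.

1280 lb/h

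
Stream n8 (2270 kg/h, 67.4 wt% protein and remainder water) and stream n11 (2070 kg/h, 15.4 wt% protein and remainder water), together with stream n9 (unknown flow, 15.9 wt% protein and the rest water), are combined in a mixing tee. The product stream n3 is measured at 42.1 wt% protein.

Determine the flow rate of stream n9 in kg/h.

Let n9 be the unknown flow. Total out = 4340 + n9.
protein balance: 1848.8 + 0.159·n9 = 0.421·(4340 + n9)
(0.159 − 0.421)·n9 = 0.421×4340 − 1848.8 = -21.62
n9 = -21.62 / -0.262 = 82.519 kg/h

82.52 kg/h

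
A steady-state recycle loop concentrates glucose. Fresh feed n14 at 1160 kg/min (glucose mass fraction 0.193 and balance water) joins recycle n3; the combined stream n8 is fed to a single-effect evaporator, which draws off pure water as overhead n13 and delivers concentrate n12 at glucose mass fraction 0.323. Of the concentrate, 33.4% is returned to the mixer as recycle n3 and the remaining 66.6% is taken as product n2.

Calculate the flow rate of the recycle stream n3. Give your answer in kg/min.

347.6 kg/min

Overall glucose balance (none leaves overhead): glucose in fresh feed = glucose in product, i.e. 1160×0.193 = (1−0.334)·n12·0.323.
n12 = 223.88/(0.323×0.666) = 1040.7 kg/min.
Recycle n3 = 0.334×1040.7 = 347.6 kg/min.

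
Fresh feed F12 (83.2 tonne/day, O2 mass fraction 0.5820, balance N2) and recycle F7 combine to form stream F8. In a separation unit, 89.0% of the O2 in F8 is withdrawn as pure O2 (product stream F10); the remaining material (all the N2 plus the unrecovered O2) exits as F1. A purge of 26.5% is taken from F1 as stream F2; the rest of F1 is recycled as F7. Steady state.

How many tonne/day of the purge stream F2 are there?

36.31 tonne/day

N2 enters only via F12 and leaves only via the purge: 83.2×0.418 = 0.265×(N2 in F1), and the separation unit passes all N2, so N2 in F8 = N2 in F1 = 131.24 tonne/day.
O2 in F8: m_A = 83.2×0.582 + (1−0.265)·(1−0.890)·m_A, so m_A = 48.422/0.9192 = 52.682 tonne/day.
F1 = (1−0.890)×52.682 + 131.24 = 137.03 tonne/day.
Purge F2 = 0.265×137.03 = 36.313 tonne/day.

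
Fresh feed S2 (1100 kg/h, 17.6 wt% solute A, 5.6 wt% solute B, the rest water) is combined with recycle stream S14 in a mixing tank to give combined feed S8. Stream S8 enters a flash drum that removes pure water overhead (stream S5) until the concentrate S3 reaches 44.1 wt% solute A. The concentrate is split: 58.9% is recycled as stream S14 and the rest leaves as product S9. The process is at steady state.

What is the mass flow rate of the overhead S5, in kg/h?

661 kg/h

Overall solute A balance (none leaves overhead): solute A in fresh feed = solute A in product, i.e. 1100×0.176 = (1−0.589)·S3·0.441.
S3 = 193.6/(0.441×0.411) = 1068.1 kg/h.
Recycle S14 = 0.589×1068.1 = 629.13 kg/h.
Combined feed S8 = 1100 + 629.13 = 1729.1 kg/h.
Overhead S5 = S8 − S3 = 1729.1 − 1068.1 = 661 kg/h.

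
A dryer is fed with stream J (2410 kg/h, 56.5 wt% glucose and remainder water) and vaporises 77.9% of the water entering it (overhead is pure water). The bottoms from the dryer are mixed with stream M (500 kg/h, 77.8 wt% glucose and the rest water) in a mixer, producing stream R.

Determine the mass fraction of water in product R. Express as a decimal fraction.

0.164

Vapour removed = 0.779×0.435×2410 = 816.66 kg/h; concentrate = 1593.3 kg/h.
water reaching the mixer = 231.69 (from concentrate) + 500×0.222 = 342.69 kg/h.
Product flow = 1593.3 + 500 = 2093.3 kg/h; water fraction = 0.164.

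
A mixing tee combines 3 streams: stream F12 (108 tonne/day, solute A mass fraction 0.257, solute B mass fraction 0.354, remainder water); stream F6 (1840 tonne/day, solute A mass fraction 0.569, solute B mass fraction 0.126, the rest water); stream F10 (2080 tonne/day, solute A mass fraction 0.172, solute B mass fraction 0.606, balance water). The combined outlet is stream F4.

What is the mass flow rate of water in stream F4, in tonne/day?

1065 tonne/day

water out = water in = 108×0.389 + 1840×0.305 + 2080×0.222 = 1065 tonne/day.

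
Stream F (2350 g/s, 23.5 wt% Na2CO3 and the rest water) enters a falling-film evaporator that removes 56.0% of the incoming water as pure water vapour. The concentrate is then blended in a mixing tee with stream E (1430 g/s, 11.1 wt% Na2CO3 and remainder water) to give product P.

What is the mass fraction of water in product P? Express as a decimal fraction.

0.7436

Vapour removed = 0.560×0.765×2350 = 1006.7 g/s; concentrate = 1343.3 g/s.
water reaching the mixer = 791.01 (from concentrate) + 1430×0.889 = 2062.3 g/s.
Product flow = 1343.3 + 1430 = 2773.3 g/s; water fraction = 0.7436.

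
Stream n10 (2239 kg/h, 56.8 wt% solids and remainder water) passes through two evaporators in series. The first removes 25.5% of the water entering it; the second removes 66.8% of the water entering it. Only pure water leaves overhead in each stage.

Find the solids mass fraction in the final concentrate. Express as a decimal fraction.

water in feed = 2239×0.432 = 967.25 kg/h.
After stage 1: water left = (1−0.255)×967.25 = 720.6; stream total = 1992.4 kg/h.
After stage 2: water left = (1−0.668)×720.6 = 239.24; final concentrate = 1511 kg/h.
solids fraction = 1271.8/1511 = 0.842.

0.842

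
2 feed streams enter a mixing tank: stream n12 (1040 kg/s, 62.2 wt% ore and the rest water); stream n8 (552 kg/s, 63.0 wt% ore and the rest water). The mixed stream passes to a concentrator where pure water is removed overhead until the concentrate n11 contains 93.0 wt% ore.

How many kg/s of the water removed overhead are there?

522.5 kg/s

ore entering = 1040×0.622 + 552×0.630 = 994.64 kg/s.
All ore reports to n11, so n11 = 994.64/0.930 = 1069.5 kg/s.
Total feed = 1592 kg/s; overhead = 1592 − 1069.5 = 522.49 kg/s.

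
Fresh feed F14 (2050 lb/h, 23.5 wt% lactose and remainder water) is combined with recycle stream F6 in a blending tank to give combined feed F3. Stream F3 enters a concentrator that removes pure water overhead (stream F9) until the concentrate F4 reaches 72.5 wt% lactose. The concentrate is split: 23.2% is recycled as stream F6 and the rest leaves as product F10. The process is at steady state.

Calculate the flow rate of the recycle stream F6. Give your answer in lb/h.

Overall lactose balance (none leaves overhead): lactose in fresh feed = lactose in product, i.e. 2050×0.235 = (1−0.232)·F4·0.725.
F4 = 481.75/(0.725×0.768) = 865.21 lb/h.
Recycle F6 = 0.232×865.21 = 200.73 lb/h.

200.7 lb/h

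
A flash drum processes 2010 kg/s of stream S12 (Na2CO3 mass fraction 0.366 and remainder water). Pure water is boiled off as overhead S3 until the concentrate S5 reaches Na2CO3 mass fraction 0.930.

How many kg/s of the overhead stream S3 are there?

1219 kg/s

Na2CO3 is conserved: 2010×0.366 = 735.66 kg/s all reports to the concentrate.
Concentrate = 735.66/(target fraction) = 791.03 kg/s.
Overhead = 2010 − 791.03 = 1219 kg/s.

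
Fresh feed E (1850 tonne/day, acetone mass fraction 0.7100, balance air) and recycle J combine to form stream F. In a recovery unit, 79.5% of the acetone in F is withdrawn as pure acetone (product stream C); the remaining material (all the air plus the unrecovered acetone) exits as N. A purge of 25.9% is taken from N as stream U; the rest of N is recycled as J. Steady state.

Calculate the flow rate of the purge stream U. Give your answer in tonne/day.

618.7 tonne/day

air enters only via E and leaves only via the purge: 1850×0.290 = 0.259×(air in N), and the recovery unit passes all air, so air in F = air in N = 2071.4 tonne/day.
acetone in F: m_A = 1850×0.710 + (1−0.259)·(1−0.795)·m_A, so m_A = 1313.5/0.8481 = 1548.8 tonne/day.
N = (1−0.795)×1548.8 + 2071.4 = 2388.9 tonne/day.
Purge U = 0.259×2388.9 = 618.73 tonne/day.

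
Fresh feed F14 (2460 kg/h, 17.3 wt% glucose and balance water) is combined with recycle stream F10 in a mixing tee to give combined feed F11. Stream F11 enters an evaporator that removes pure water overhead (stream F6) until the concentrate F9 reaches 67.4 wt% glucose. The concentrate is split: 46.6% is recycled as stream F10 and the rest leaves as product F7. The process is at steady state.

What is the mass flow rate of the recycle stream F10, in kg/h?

551 kg/h

Overall glucose balance (none leaves overhead): glucose in fresh feed = glucose in product, i.e. 2460×0.173 = (1−0.466)·F9·0.674.
F9 = 425.58/(0.674×0.534) = 1182.4 kg/h.
Recycle F10 = 0.466×1182.4 = 551.02 kg/h.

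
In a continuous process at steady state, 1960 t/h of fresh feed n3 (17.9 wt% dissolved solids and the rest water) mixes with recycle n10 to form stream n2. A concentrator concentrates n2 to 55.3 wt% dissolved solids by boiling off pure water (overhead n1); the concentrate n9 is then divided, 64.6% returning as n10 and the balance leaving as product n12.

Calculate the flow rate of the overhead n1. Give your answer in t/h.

Overall dissolved solids balance (none leaves overhead): dissolved solids in fresh feed = dissolved solids in product, i.e. 1960×0.179 = (1−0.646)·n9·0.553.
n9 = 350.84/(0.553×0.354) = 1792.2 t/h.
Recycle n10 = 0.646×1792.2 = 1157.7 t/h.
Combined feed n2 = 1960 + 1157.7 = 3117.7 t/h.
Overhead n1 = n2 − n9 = 3117.7 − 1792.2 = 1325.6 t/h.

1326 t/h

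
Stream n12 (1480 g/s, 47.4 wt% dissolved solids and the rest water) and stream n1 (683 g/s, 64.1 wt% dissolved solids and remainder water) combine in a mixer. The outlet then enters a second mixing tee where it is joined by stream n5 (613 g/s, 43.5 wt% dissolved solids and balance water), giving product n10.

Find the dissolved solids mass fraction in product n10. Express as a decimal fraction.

Overall, product flow = 2776 g/s.
dissolved solids in = 1480×0.474 + 683×0.641 + 613×0.435 = 1406 g/s.
dissolved solids fraction in n10 = 0.506.

0.506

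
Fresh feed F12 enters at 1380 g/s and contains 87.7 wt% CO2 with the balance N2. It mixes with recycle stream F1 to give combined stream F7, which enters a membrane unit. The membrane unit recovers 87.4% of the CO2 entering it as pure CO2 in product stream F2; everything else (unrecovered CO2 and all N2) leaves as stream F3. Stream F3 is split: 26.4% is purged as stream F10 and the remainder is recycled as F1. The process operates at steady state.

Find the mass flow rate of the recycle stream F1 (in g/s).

596.9 g/s

N2 enters only via F12 and leaves only via the purge: 1380×0.123 = 0.264×(N2 in F3), and the membrane unit passes all N2, so N2 in F7 = N2 in F3 = 642.95 g/s.
CO2 in F7: m_A = 1380×0.877 + (1−0.264)·(1−0.874)·m_A, so m_A = 1210.3/0.9073 = 1334 g/s.
F3 = (1−0.874)×1334 + 642.95 = 811.03 g/s.
Recycle F1 = (1−0.264)×811.03 = 596.92 g/s.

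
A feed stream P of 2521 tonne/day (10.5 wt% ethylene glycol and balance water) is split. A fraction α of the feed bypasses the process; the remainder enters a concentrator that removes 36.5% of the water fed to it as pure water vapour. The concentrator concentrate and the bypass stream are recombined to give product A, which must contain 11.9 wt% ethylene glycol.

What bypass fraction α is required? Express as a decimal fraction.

All 2521×0.105 = 264.7 tonne/day of ethylene glycol reaches A, so A = 264.7/0.119 = 2224.4 tonne/day and vapour = 296.59 tonne/day.
The evaporator receives (1−α)·2521 of feed at 0.895 water and removes 0.365 of that water:
0.365×0.895×(1−α)×2521 = 296.59
(1−α) = 296.59/823.55 = 0.3601;  α = 0.6399.

0.640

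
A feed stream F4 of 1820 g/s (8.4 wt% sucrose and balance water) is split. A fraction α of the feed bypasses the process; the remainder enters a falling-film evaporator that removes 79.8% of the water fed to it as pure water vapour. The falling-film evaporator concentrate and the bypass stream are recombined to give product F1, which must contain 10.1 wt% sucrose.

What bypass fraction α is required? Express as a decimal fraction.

0.770

All 1820×0.084 = 152.88 g/s of sucrose reaches F1, so F1 = 152.88/0.101 = 1513.7 g/s and vapour = 306.34 g/s.
The evaporator receives (1−α)·1820 of feed at 0.916 water and removes 0.798 of that water:
0.798×0.916×(1−α)×1820 = 306.34
(1−α) = 306.34/1330.4 = 0.2303;  α = 0.7697.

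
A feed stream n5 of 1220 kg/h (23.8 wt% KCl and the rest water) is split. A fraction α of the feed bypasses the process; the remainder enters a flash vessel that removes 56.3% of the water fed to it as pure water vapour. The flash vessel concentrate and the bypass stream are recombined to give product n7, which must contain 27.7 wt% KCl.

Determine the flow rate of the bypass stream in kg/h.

All 1220×0.238 = 290.36 kg/h of KCl reaches n7, so n7 = 290.36/0.277 = 1048.2 kg/h and vapour = 171.77 kg/h.
The evaporator receives (1−α)·1220 of feed at 0.762 water and removes 0.563 of that water:
0.563×0.762×(1−α)×1220 = 171.77
(1−α) = 171.77/523.39 = 0.3282;  α = 0.6718.
Bypass flow = 0.6718×1220 = 819.61 kg/h.

819.6 kg/h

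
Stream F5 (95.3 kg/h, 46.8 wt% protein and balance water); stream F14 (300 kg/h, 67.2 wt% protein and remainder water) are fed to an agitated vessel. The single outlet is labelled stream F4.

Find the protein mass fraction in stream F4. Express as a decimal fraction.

0.623

Total flow out = 95.3 + 300 = 395.3 kg/h.
protein in = 95.3×0.468 + 300×0.672 = 246.2 kg/h.
protein mass fraction in F4 = 246.2/395.3 = 0.623.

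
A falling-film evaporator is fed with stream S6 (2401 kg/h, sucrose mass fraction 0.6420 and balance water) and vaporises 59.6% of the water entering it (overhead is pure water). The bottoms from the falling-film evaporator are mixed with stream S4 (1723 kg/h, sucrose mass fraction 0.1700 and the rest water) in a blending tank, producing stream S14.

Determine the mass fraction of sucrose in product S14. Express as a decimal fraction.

Vapour removed = 0.596×0.358×2401 = 512.3 kg/h; concentrate = 1888.7 kg/h.
sucrose reaching the mixer = 1541.4 (from concentrate) + 1723×0.170 = 1834.4 kg/h.
Product flow = 1888.7 + 1723 = 3611.7 kg/h; sucrose fraction = 0.5079.

0.5079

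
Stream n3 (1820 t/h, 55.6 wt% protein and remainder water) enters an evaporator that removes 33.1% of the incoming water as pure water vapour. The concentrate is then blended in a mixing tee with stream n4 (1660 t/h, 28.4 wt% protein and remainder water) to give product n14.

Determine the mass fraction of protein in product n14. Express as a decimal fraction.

Vapour removed = 0.331×0.444×1820 = 267.47 t/h; concentrate = 1552.5 t/h.
protein reaching the mixer = 1011.9 (from concentrate) + 1660×0.284 = 1483.4 t/h.
Product flow = 1552.5 + 1660 = 3212.5 t/h; protein fraction = 0.462.

0.462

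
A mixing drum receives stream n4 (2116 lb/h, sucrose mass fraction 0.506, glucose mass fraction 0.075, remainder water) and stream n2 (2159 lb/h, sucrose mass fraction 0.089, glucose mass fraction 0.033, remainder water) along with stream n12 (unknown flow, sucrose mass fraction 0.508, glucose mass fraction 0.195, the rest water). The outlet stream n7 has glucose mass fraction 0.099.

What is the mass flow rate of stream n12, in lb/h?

2013 lb/h

Let n12 be the unknown flow. Total out = 4275 + n12.
glucose balance: 229.95 + 0.195·n12 = 0.099·(4275 + n12)
(0.195 − 0.099)·n12 = 0.099×4275 − 229.95 = 193.28
n12 = 193.28 / 0.096 = 2013.3 lb/h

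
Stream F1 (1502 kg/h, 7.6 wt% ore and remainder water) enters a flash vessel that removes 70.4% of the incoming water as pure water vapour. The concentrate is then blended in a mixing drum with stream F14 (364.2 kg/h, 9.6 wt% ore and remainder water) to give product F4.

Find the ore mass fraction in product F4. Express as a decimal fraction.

Vapour removed = 0.704×0.924×1502 = 977.04 kg/h; concentrate = 524.96 kg/h.
ore reaching the mixer = 114.15 (from concentrate) + 364.2×0.096 = 149.12 kg/h.
Product flow = 524.96 + 364.2 = 889.16 kg/h; ore fraction = 0.168.

0.168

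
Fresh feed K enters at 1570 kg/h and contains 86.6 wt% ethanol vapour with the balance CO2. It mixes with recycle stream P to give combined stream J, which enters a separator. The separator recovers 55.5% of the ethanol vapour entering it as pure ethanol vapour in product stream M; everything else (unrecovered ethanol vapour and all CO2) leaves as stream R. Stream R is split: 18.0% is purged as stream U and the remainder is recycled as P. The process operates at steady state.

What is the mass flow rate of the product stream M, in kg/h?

ethanol vapour in J: m_A = 1570×0.866 + (1−0.180)·(1−0.555)·m_A, so m_A = 1359.6/0.6351 = 2140.8 kg/h.
Product M = 0.555×2140.8 = 1188.1 kg/h.

1188 kg/h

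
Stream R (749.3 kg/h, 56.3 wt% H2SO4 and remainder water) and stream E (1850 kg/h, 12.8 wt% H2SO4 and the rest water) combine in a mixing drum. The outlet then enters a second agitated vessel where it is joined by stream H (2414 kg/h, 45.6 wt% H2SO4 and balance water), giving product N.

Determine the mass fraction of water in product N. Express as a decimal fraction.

Overall, product flow = 5013.3 kg/h.
water in = 749.3×0.437 + 1850×0.872 + 2414×0.544 = 3253.9 kg/h.
water fraction in N = 0.6490.

0.6490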